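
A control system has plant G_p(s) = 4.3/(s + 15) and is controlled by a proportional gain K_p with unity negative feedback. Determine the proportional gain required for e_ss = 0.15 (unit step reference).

K_p = 19.8

Steady-state error for a unit step on this type-0 loop is 1/(1 + K_p·G_p(0)).
G_p(0) = 0.2867. Require 1/(1 + K_p·0.2867) = 0.15, so 1 + 0.2867·K_p = 6.667.
K_p = (6.667 − 1)/0.2867 = 19.8.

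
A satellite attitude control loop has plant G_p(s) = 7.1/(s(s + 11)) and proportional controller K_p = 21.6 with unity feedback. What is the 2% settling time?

T_s ≈ 0.727 s

From 1 + K_pG_p(s) = 0: s² + 11s + 153.4 = 0 ⇒ ω_n = 12.38, ζ = 0.4441.
2% settling time T_s ≈ 4/(ζω_n) = 4/5.5 = 0.727 s.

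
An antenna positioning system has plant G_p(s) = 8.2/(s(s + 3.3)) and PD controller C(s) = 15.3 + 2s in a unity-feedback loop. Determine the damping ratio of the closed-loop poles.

ζ = 0.879

Forward path: (15.3 + 2s)·8.2/(s(s+3.3)). The closed-loop characteristic equation is s² + (3.3 + 8.2·2)s + 8.2·15.3 = 0.
That is s² + 19.7s + 125.5 = 0, so ω_n = 11.2 rad/s and ζ = 19.7/(2·11.2) = 0.8794.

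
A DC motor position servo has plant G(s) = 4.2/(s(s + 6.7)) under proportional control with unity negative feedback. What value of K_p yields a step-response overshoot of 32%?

From %OS = 100·exp(−πζ/√(1−ζ²)) = 32%, ζ = −ln(0.32)/√(π²+ln²(0.32)) = 0.341.
Characteristic equation s² + 6.7s + 4.2K_p = 0 gives ζ = 6.7/(2√(4.2K_p)).
Setting ζ = 0.341: √(4.2K_p) = 6.7/(2·0.341) = 9.825, so K_p = 96.53/4.2 = 23.

K_p = 23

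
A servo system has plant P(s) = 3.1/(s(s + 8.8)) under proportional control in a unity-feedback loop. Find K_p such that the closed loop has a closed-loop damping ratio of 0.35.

Closed-loop characteristic equation: s² + 8.8s + K_p·3.1 = 0.
So ω_n = √(3.1K_p) and 2ζω_n = 8.8, giving ζ = 8.8/(2√(3.1K_p)).
Setting ζ = 0.35: √(3.1K_p) = 8.8/(2·0.35) = 12.57, so K_p = 158/3.1 = 51.

K_p = 51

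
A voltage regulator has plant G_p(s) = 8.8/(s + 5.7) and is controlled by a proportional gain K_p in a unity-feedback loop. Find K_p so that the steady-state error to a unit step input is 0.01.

K_p = 64.1

The loop is type 0, so e_ss(step) = 1/(1 + K_pos) with K_pos = K_p·G_p(0).
G_p(0) = 1.544. Require 1/(1 + K_p·1.544) = 0.01, so 1 + 1.544·K_p = 100.
K_p = (100 − 1)/1.544 = 64.1.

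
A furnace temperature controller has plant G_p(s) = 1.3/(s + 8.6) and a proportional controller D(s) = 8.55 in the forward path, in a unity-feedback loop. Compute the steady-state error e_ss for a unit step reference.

The loop is type 0. Static position error constant K_pos = D(0)·G_p(0) = 8.55·0.1512 = 1.292.
Steady-state error to a unit step: e_ss = 1/(1+K_pos) = 1/2.292 = 0.436.

0.436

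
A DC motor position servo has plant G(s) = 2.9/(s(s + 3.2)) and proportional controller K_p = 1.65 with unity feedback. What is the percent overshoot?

3.44%

From 1 + K_pG(s) = 0: s² + 3.2s + 4.785 = 0 ⇒ ω_n = 2.187, ζ = 0.7314.
%OS = 100·exp(−πζ/√(1−ζ²)) = 100·exp(−π·0.7314/√0.465) = 3.44%.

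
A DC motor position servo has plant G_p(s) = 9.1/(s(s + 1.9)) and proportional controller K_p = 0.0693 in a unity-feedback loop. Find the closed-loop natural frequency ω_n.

ω_n = 0.794 rad/s

1 + K_p·G_p(s) = 0 gives s² + 1.9s + 0.6306 = 0.
So ω_n² = 0.6306 ⇒ ω_n = 0.7941 rad/s, and ζ = 1.9/(2ω_n) = 1.2.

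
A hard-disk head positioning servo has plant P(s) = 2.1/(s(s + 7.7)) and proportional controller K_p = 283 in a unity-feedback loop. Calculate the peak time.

Closed-loop characteristic equation: s² + 7.7s + 594.3 = 0, so ω_n = 24.38 rad/s and ζ = 7.7/(2·24.38) = 0.1579.
Damped frequency ω_d = ω_n√(1−ζ²) = 24.07 rad/s, so peak time T_p = π/ω_d = 0.131 s.

T_p = 0.131 s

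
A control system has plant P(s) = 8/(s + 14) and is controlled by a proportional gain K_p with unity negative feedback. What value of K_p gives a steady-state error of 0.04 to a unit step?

K_p = 42

For a type-0 loop with proportional control, e_ss = 1/(1 + K_p·P(0)).
P(0) = 0.5714. Require 1/(1 + K_p·0.5714) = 0.04, so 1 + 0.5714·K_p = 25.
K_p = (25 − 1)/0.5714 = 42.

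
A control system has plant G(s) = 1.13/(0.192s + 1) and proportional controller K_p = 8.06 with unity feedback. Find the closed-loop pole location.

Closed loop: T(s) = K_p·G/(1+K_p·G) = 9.108/(0.192s + 1 + 9.108), with pole at s = −(1 + 9.108)/0.192 = −52.64.

s = -52.64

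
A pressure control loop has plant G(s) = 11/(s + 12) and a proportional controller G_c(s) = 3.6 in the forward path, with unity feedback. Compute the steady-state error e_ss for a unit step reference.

0.233

The loop is type 0. Static position error constant K_pos = G_c(0)·G(0) = 3.6·0.9167 = 3.3.
Steady-state error to a unit step: e_ss = 1/(1+K_pos) = 1/4.3 = 0.233.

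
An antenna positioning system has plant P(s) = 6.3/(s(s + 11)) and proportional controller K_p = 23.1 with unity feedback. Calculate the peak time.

T_p = 0.293 s

The closed-loop denominator s² + 11s + 145.5 gives ω_n = √145.5 = 12.06 and ζ = 11/(2ω_n) = 0.4559.
Damped frequency ω_d = ω_n√(1−ζ²) = 10.74 rad/s, so peak time T_p = π/ω_d = 0.293 s.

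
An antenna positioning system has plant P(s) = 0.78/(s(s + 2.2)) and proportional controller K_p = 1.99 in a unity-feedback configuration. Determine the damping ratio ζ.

ζ = 0.883

The closed-loop denominator is s(s+2.2) + 1.99·0.78 = s² + 2.2s + 1.552.
Matching s² + 2ζω_n s + ω_n²: ω_n = √1.552 = 1.246 rad/s and 2ζω_n = 2.2, so ζ = 2.2/(2·1.246) = 0.883.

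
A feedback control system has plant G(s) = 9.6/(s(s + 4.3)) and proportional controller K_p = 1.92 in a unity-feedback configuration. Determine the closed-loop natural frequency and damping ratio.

1 + K_p·G(s) = 0 gives s² + 4.3s + 18.43 = 0.
So ω_n² = 18.43 ⇒ ω_n = 4.293 rad/s, and ζ = 4.3/(2ω_n) = 0.501.

ω_n = 4.29 rad/s, ζ = 0.501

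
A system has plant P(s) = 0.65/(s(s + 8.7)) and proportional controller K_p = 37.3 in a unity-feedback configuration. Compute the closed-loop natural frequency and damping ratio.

With unity feedback the closed-loop characteristic equation is s² + 8.7s + 37.3·0.65 = s² + 8.7s + 24.24 = 0.
Matching s² + 2ζω_n s + ω_n²: ω_n = √24.24 = 4.924 rad/s and 2ζω_n = 8.7, so ζ = 8.7/(2·4.924) = 0.883.

ω_n = 4.92 rad/s, ζ = 0.883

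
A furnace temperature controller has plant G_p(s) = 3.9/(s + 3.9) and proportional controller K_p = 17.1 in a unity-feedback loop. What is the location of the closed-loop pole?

Closed-loop transfer function: T(s) = K_p·G_p(s)/(1 + K_p·G_p(s)) = 66.69/(s + 3.9 + 66.69) = 66.69/(s + 70.59).
The closed-loop pole is at s = −70.59.

s = -70.59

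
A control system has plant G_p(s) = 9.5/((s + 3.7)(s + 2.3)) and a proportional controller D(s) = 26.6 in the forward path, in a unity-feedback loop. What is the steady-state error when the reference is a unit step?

The loop is type 0. Static position error constant K_pos = D(0)·G_p(0) = 26.6·1.116 = 29.69.
Steady-state error to a unit step: e_ss = 1/(1+K_pos) = 1/30.69 = 0.0326.

0.0326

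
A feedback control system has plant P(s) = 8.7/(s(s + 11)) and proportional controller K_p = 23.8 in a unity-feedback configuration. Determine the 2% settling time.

Closed-loop characteristic equation: s² + 11s + 207.1 = 0, so ω_n = 14.39 rad/s and ζ = 11/(2·14.39) = 0.3822.
2% settling time T_s ≈ 4/(ζω_n) = 4/5.5 = 0.727 s.

T_s ≈ 0.727 s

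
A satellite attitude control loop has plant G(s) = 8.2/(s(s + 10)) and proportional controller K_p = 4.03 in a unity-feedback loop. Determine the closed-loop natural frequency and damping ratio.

ω_n = 5.75 rad/s, ζ = 0.87

With unity feedback the closed-loop characteristic equation is s² + 10s + 4.03·8.2 = s² + 10s + 33.05 = 0.
Matching s² + 2ζω_n s + ω_n²: ω_n = √33.05 = 5.749 rad/s and 2ζω_n = 10, so ζ = 10/(2·5.749) = 0.87.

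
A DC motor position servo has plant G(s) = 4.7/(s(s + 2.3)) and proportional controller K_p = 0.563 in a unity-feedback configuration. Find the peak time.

From 1 + K_pG(s) = 0: s² + 2.3s + 2.646 = 0 ⇒ ω_n = 1.627, ζ = 0.707.
Damped frequency ω_d = ω_n√(1−ζ²) = 1.15 rad/s, so peak time T_p = π/ω_d = 2.73 s.

T_p = 2.73 s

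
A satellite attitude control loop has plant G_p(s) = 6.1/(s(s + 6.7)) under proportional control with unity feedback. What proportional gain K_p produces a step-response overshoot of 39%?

K_p = 22.3

From %OS = 100·exp(−πζ/√(1−ζ²)) = 39%, ζ = −ln(0.39)/√(π²+ln²(0.39)) = 0.2871.
Characteristic equation s² + 6.7s + 6.1K_p = 0 gives ζ = 6.7/(2√(6.1K_p)).
Setting ζ = 0.2871: √(6.1K_p) = 6.7/(2·0.2871) = 11.67, so K_p = 136.1/6.1 = 22.3.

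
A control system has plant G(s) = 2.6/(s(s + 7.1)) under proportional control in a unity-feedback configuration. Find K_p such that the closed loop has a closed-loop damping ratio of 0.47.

K_p = 21.9

Closed-loop characteristic equation: s² + 7.1s + K_p·2.6 = 0.
So ω_n = √(2.6K_p) and 2ζω_n = 7.1, giving ζ = 7.1/(2√(2.6K_p)).
Setting ζ = 0.47: √(2.6K_p) = 7.1/(2·0.47) = 7.553, so K_p = 57.05/2.6 = 21.9.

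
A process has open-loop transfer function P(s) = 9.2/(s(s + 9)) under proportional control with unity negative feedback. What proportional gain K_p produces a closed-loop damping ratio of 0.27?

K_p = 30.2

Closed-loop characteristic equation: s² + 9s + K_p·9.2 = 0.
So ω_n = √(9.2K_p) and 2ζω_n = 9, giving ζ = 9/(2√(9.2K_p)).
Setting ζ = 0.27: √(9.2K_p) = 9/(2·0.27) = 16.67, so K_p = 277.8/9.2 = 30.2.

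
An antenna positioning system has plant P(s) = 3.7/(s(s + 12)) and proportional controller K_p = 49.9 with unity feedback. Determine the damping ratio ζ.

With unity feedback the closed-loop characteristic equation is s² + 12s + 49.9·3.7 = s² + 12s + 184.6 = 0.
So ω_n² = 184.6 ⇒ ω_n = 13.59 rad/s, and ζ = 12/(2ω_n) = 0.442.

ζ = 0.442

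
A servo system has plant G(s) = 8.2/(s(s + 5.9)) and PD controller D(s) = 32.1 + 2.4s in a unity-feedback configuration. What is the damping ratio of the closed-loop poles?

Forward path: (32.1 + 2.4s)·8.2/(s(s+5.9)). The closed-loop characteristic equation is s² + (5.9 + 8.2·2.4)s + 8.2·32.1 = 0.
That is s² + 25.58s + 263.2 = 0, so ω_n = 16.22 rad/s and ζ = 25.58/(2·16.22) = 0.7883.

ζ = 0.788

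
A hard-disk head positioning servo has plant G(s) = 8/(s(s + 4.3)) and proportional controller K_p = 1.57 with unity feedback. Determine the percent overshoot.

9.1%

From 1 + K_pG(s) = 0: s² + 4.3s + 12.56 = 0 ⇒ ω_n = 3.544, ζ = 0.6067.
%OS = 100·exp(−πζ/√(1−ζ²)) = 100·exp(−π·0.6067/√0.632) = 9.1%.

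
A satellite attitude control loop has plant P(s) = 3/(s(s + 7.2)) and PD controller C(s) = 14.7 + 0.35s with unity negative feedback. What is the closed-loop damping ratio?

Forward path: (14.7 + 0.35s)·3/(s(s+7.2)). The closed-loop characteristic equation is s² + (7.2 + 3·0.35)s + 3·14.7 = 0.
That is s² + 8.25s + 44.1 = 0, so ω_n = 6.641 rad/s and ζ = 8.25/(2·6.641) = 0.6212.

ζ = 0.621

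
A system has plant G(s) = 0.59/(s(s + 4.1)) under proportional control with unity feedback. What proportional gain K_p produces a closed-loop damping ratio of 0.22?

Closed-loop characteristic equation: s² + 4.1s + K_p·0.59 = 0.
So ω_n = √(0.59K_p) and 2ζω_n = 4.1, giving ζ = 4.1/(2√(0.59K_p)).
Setting ζ = 0.22: √(0.59K_p) = 4.1/(2·0.22) = 9.318, so K_p = 86.83/0.59 = 147.

K_p = 147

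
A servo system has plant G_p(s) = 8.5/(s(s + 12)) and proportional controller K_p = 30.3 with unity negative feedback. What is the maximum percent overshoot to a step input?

Closed-loop characteristic equation: s² + 12s + 257.6 = 0, so ω_n = 16.05 rad/s and ζ = 12/(2·16.05) = 0.3739.
%OS = 100·exp(−πζ/√(1−ζ²)) = 100·exp(−π·0.3739/√0.8602) = 28.2%.

28.2%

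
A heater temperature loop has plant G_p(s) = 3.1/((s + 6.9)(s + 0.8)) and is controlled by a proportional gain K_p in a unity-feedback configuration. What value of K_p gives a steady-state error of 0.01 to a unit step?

For a type-0 loop with proportional control, e_ss = 1/(1 + K_p·G_p(0)).
G_p(0) = 0.5616. Require 1/(1 + K_p·0.5616) = 0.01, so 1 + 0.5616·K_p = 100.
K_p = (100 − 1)/0.5616 = 176.

K_p = 176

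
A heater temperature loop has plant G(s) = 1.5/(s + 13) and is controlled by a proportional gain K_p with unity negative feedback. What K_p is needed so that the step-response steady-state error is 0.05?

The loop is type 0, so e_ss(step) = 1/(1 + K_pos) with K_pos = K_p·G(0).
G(0) = 0.1154. Require 1/(1 + K_p·0.1154) = 0.05, so 1 + 0.1154·K_p = 20.
K_p = (20 − 1)/0.1154 = 165.

K_p = 165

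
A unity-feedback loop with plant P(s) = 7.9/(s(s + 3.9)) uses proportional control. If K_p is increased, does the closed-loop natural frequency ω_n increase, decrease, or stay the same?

ω_n = √(7.9·K_p), which grows with K_p.

increase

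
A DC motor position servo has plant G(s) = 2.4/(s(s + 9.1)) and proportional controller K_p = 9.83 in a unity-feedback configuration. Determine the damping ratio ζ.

ζ = 0.937

The closed-loop denominator is s(s+9.1) + 9.83·2.4 = s² + 9.1s + 23.59.
Matching s² + 2ζω_n s + ω_n²: ω_n = √23.59 = 4.857 rad/s and 2ζω_n = 9.1, so ζ = 9.1/(2·4.857) = 0.937.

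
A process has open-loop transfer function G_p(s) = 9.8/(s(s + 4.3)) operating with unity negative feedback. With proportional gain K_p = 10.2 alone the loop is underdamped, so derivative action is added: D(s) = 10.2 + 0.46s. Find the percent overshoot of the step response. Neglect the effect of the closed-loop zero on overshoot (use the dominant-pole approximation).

Forward path: (10.2 + 0.46s)·9.8/(s(s+4.3)). The closed-loop characteristic equation is s² + (4.3 + 9.8·0.46)s + 9.8·10.2 = 0.
That is s² + 8.808s + 99.96 = 0, so ω_n = 9.998 rad/s and ζ = 8.808/(2·9.998) = 0.4405.
%OS = 100·exp(−πζ/√(1−ζ²)) = 21.4%.

21.4%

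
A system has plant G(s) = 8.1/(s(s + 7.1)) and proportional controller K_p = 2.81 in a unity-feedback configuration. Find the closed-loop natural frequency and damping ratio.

1 + K_p·G(s) = 0 gives s² + 7.1s + 22.76 = 0.
Matching s² + 2ζω_n s + ω_n²: ω_n = √22.76 = 4.771 rad/s and 2ζω_n = 7.1, so ζ = 7.1/(2·4.771) = 0.744.

ω_n = 4.77 rad/s, ζ = 0.744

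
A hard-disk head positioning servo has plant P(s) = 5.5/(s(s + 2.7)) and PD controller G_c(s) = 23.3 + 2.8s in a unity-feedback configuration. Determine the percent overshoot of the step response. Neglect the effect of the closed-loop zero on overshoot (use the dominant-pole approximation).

Forward path: (23.3 + 2.8s)·5.5/(s(s+2.7)). The closed-loop characteristic equation is s² + (2.7 + 5.5·2.8)s + 5.5·23.3 = 0.
That is s² + 18.1s + 128.2 = 0, so ω_n = 11.32 rad/s and ζ = 18.1/(2·11.32) = 0.7994.
%OS = 100·exp(−πζ/√(1−ζ²)) = 1.53%.

1.53%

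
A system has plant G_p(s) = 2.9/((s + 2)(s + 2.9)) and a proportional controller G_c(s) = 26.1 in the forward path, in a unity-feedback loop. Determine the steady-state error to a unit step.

The loop is type 0. Static position error constant K_pos = G_c(0)·G_p(0) = 26.1·0.5 = 13.05.
Steady-state error to a unit step: e_ss = 1/(1+K_pos) = 1/14.05 = 0.0712.

0.0712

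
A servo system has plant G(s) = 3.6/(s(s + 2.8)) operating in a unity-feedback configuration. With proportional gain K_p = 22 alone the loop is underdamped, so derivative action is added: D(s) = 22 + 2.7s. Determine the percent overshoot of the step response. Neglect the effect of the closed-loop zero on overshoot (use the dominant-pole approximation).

Forward path: (22 + 2.7s)·3.6/(s(s+2.8)). The closed-loop characteristic equation is s² + (2.8 + 3.6·2.7)s + 3.6·22 = 0.
That is s² + 12.52s + 79.2 = 0, so ω_n = 8.899 rad/s and ζ = 12.52/(2·8.899) = 0.7034.
%OS = 100·exp(−πζ/√(1−ζ²)) = 4.46%.

4.46%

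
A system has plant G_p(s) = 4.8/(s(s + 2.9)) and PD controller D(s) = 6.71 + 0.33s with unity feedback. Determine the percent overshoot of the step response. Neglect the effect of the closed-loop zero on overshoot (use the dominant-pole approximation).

25.9%

Forward path: (6.71 + 0.33s)·4.8/(s(s+2.9)). The closed-loop characteristic equation is s² + (2.9 + 4.8·0.33)s + 4.8·6.71 = 0.
That is s² + 4.484s + 32.21 = 0, so ω_n = 5.675 rad/s and ζ = 4.484/(2·5.675) = 0.3951.
%OS = 100·exp(−πζ/√(1−ζ²)) = 25.9%.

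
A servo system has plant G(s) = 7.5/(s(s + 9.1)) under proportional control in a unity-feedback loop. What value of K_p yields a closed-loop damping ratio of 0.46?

Closed-loop characteristic equation: s² + 9.1s + K_p·7.5 = 0.
So ω_n = √(7.5K_p) and 2ζω_n = 9.1, giving ζ = 9.1/(2√(7.5K_p)).
Setting ζ = 0.46: √(7.5K_p) = 9.1/(2·0.46) = 9.891, so K_p = 97.84/7.5 = 13.

K_p = 13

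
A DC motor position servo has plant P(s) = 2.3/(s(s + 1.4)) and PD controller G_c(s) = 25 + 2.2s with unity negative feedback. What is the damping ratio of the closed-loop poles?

ζ = 0.426

Forward path: (25 + 2.2s)·2.3/(s(s+1.4)). The closed-loop characteristic equation is s² + (1.4 + 2.3·2.2)s + 2.3·25 = 0.
That is s² + 6.46s + 57.5 = 0, so ω_n = 7.583 rad/s and ζ = 6.46/(2·7.583) = 0.426.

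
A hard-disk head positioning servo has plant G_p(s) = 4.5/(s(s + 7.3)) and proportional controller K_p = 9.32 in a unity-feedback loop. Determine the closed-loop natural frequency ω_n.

The closed-loop denominator is s(s+7.3) + 9.32·4.5 = s² + 7.3s + 41.94.
Matching s² + 2ζω_n s + ω_n²: ω_n = √41.94 = 6.476 rad/s and 2ζω_n = 7.3, so ζ = 7.3/(2·6.476) = 0.564.

ω_n = 6.48 rad/s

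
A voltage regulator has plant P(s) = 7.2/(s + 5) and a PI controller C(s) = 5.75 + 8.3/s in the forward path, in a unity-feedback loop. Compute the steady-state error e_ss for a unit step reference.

The open loop C(s)P(s) has a pole at the origin (type 1), so the static position error constant is infinite and e_ss = 1/(1+∞) = 0.

0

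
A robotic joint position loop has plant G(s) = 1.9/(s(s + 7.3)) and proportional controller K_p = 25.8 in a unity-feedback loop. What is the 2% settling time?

T_s ≈ 1.1 s

From 1 + K_pG(s) = 0: s² + 7.3s + 49.02 = 0 ⇒ ω_n = 7.001, ζ = 0.5213.
2% settling time T_s ≈ 4/(ζω_n) = 4/3.65 = 1.1 s.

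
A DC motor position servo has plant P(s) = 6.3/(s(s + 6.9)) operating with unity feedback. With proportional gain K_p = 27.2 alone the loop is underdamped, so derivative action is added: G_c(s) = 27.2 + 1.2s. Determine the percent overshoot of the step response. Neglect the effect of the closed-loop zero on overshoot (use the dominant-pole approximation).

Forward path: (27.2 + 1.2s)·6.3/(s(s+6.9)). The closed-loop characteristic equation is s² + (6.9 + 6.3·1.2)s + 6.3·27.2 = 0.
That is s² + 14.46s + 171.4 = 0, so ω_n = 13.09 rad/s and ζ = 14.46/(2·13.09) = 0.5523.
%OS = 100·exp(−πζ/√(1−ζ²)) = 12.5%.

12.5%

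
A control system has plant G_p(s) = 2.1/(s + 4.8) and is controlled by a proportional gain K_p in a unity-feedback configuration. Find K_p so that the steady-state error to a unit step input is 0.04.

Steady-state error for a unit step on this type-0 loop is 1/(1 + K_p·G_p(0)).
G_p(0) = 0.4375. Require 1/(1 + K_p·0.4375) = 0.04, so 1 + 0.4375·K_p = 25.
K_p = (25 − 1)/0.4375 = 54.9.

K_p = 54.9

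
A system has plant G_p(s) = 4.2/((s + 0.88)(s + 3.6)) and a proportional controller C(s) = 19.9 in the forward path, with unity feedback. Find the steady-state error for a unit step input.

The loop is type 0. Static position error constant K_pos = C(0)·G_p(0) = 19.9·1.326 = 26.38.
Steady-state error to a unit step: e_ss = 1/(1+K_pos) = 1/27.38 = 0.0365.

0.0365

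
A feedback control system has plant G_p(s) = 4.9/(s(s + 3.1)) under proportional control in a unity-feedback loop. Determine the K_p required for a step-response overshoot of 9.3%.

K_p = 1.35

From %OS = 100·exp(−πζ/√(1−ζ²)) = 9.3%, ζ = −ln(0.093)/√(π²+ln²(0.093)) = 0.6031.
Characteristic equation s² + 3.1s + 4.9K_p = 0 gives ζ = 3.1/(2√(4.9K_p)).
Setting ζ = 0.6031: √(4.9K_p) = 3.1/(2·0.6031) = 2.57, so K_p = 6.606/4.9 = 1.35.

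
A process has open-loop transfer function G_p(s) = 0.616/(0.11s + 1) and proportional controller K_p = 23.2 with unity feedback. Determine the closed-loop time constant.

Closed loop: T(s) = K_p·G_p/(1+K_p·G_p) = 14.29/(0.11s + 1 + 14.29), with pole at s = −(1 + 14.29)/0.11 = −139.
Closed-loop time constant τ = 1/139 = 0.00719 s.

τ = 0.00719 s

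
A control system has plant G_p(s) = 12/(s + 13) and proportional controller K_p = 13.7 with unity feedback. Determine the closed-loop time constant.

τ = 0.00564 s

Closed-loop transfer function: T(s) = K_p·G_p(s)/(1 + K_p·G_p(s)) = 164.4/(s + 13 + 164.4) = 164.4/(s + 177.4).
Time constant τ = 1/177.4 = 0.00564 s.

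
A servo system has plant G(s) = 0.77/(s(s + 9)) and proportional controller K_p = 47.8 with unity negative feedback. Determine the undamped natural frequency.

ω_n = 6.07 rad/s

With unity feedback the closed-loop characteristic equation is s² + 9s + 47.8·0.77 = s² + 9s + 36.81 = 0.
So ω_n² = 36.81 ⇒ ω_n = 6.067 rad/s, and ζ = 9/(2ω_n) = 0.742.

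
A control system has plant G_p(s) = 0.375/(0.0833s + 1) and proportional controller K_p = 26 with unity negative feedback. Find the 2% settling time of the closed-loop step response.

T_s ≈ 0.031 s

Closed loop: T(s) = K_p·G_p/(1+K_p·G_p) = 9.75/(0.0833s + 1 + 9.75), with pole at s = −(1 + 9.75)/0.0833 = −129.1.
τ = 1/129.1 = 0.007749 s, so 2% settling time ≈ 4τ = 0.031 s.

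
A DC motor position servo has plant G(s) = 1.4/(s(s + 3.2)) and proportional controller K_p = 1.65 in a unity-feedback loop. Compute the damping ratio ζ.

ζ = 1.05

With unity feedback the closed-loop characteristic equation is s² + 3.2s + 1.65·1.4 = s² + 3.2s + 2.31 = 0.
So ω_n² = 2.31 ⇒ ω_n = 1.52 rad/s, and ζ = 3.2/(2ω_n) = 1.05.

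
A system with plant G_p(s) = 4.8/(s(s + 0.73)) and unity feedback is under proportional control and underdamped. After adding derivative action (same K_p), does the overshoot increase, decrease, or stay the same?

decrease

With PD the characteristic equation becomes s² + (a + K·K_d)s + K·K_p = 0; the damping term grows, ζ rises, overshoot falls.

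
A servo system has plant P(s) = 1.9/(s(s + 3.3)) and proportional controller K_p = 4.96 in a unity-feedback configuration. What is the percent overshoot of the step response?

13.5%

From 1 + K_pP(s) = 0: s² + 3.3s + 9.424 = 0 ⇒ ω_n = 3.07, ζ = 0.5375.
%OS = 100·exp(−πζ/√(1−ζ²)) = 100·exp(−π·0.5375/√0.7111) = 13.5%.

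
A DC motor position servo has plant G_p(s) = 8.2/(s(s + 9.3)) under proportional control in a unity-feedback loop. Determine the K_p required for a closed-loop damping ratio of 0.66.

K_p = 6.05

Closed-loop characteristic equation: s² + 9.3s + K_p·8.2 = 0.
So ω_n = √(8.2K_p) and 2ζω_n = 9.3, giving ζ = 9.3/(2√(8.2K_p)).
Setting ζ = 0.66: √(8.2K_p) = 9.3/(2·0.66) = 7.045, so K_p = 49.64/8.2 = 6.05.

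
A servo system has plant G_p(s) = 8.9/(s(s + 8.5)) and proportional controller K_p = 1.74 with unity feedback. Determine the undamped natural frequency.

1 + K_p·G_p(s) = 0 gives s² + 8.5s + 15.49 = 0.
Matching s² + 2ζω_n s + ω_n²: ω_n = √15.49 = 3.935 rad/s and 2ζω_n = 8.5, so ζ = 8.5/(2·3.935) = 1.08.

ω_n = 3.94 rad/s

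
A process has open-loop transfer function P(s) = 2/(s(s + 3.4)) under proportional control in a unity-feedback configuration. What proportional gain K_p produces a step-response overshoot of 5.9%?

K_p = 3.23

From %OS = 100·exp(−πζ/√(1−ζ²)) = 5.9%, ζ = −ln(0.059)/√(π²+ln²(0.059)) = 0.6693.
Characteristic equation s² + 3.4s + 2K_p = 0 gives ζ = 3.4/(2√(2K_p)).
Setting ζ = 0.6693: √(2K_p) = 3.4/(2·0.6693) = 2.54, so K_p = 6.451/2 = 3.23.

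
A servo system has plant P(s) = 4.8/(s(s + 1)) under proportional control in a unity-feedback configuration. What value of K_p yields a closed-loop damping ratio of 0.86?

Closed-loop characteristic equation: s² + 1s + K_p·4.8 = 0.
So ω_n = √(4.8K_p) and 2ζω_n = 1, giving ζ = 1/(2√(4.8K_p)).
Setting ζ = 0.86: √(4.8K_p) = 1/(2·0.86) = 0.5814, so K_p = 0.338/4.8 = 0.0704.

K_p = 0.0704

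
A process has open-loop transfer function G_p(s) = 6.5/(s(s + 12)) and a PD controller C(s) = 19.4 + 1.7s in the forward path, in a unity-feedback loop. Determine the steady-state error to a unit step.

0

The open loop C(s)G_p(s) has a pole at the origin (type 1), so the static position error constant is infinite and e_ss = 1/(1+∞) = 0.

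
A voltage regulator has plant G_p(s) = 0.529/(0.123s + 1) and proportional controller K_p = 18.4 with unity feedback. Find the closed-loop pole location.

s = -87.27

Closed loop: T(s) = K_p·G_p/(1+K_p·G_p) = 9.734/(0.123s + 1 + 9.734), with pole at s = −(1 + 9.734)/0.123 = −87.27.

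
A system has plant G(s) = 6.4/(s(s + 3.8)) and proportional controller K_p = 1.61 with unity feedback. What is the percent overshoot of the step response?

The closed-loop denominator s² + 3.8s + 10.3 gives ω_n = √10.3 = 3.21 and ζ = 3.8/(2ω_n) = 0.5919.
%OS = 100·exp(−πζ/√(1−ζ²)) = 100·exp(−π·0.5919/√0.6497) = 9.96%.

9.96%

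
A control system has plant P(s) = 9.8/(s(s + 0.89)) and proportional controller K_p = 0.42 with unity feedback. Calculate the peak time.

T_p = 1.59 s

Closed-loop characteristic equation: s² + 0.89s + 4.116 = 0, so ω_n = 2.029 rad/s and ζ = 0.89/(2·2.029) = 0.2193.
Damped frequency ω_d = ω_n√(1−ζ²) = 1.979 rad/s, so peak time T_p = π/ω_d = 1.59 s.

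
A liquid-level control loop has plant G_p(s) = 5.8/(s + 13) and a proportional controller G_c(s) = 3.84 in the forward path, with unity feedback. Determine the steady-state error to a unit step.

The loop is type 0. Static position error constant K_pos = G_c(0)·G_p(0) = 3.84·0.4462 = 1.713.
Steady-state error to a unit step: e_ss = 1/(1+K_pos) = 1/2.713 = 0.369.

0.369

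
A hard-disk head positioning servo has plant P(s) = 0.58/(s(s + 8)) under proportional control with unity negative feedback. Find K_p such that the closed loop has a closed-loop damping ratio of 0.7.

K_p = 56.3

Closed-loop characteristic equation: s² + 8s + K_p·0.58 = 0.
So ω_n = √(0.58K_p) and 2ζω_n = 8, giving ζ = 8/(2√(0.58K_p)).
Setting ζ = 0.7: √(0.58K_p) = 8/(2·0.7) = 5.714, so K_p = 32.65/0.58 = 56.3.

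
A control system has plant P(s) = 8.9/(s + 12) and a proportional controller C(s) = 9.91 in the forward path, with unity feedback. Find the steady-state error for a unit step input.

The loop is type 0. Static position error constant K_pos = C(0)·P(0) = 9.91·0.7417 = 7.35.
Steady-state error to a unit step: e_ss = 1/(1+K_pos) = 1/8.35 = 0.12.

0.12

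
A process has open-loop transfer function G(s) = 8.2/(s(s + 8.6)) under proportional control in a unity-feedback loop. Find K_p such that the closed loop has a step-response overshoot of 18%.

From %OS = 100·exp(−πζ/√(1−ζ²)) = 18%, ζ = −ln(0.18)/√(π²+ln²(0.18)) = 0.4791.
Characteristic equation s² + 8.6s + 8.2K_p = 0 gives ζ = 8.6/(2√(8.2K_p)).
Setting ζ = 0.4791: √(8.2K_p) = 8.6/(2·0.4791) = 8.975, so K_p = 80.55/8.2 = 9.82.

K_p = 9.82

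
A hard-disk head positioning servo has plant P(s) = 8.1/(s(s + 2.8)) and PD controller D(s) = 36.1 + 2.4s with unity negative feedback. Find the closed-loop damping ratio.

ζ = 0.65

Forward path: (36.1 + 2.4s)·8.1/(s(s+2.8)). The closed-loop characteristic equation is s² + (2.8 + 8.1·2.4)s + 8.1·36.1 = 0.
That is s² + 22.24s + 292.4 = 0, so ω_n = 17.1 rad/s and ζ = 22.24/(2·17.1) = 0.6503.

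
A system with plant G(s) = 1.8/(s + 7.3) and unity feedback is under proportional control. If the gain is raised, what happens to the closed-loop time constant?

decrease

The closed-loop bandwidth 7.3+K_p·1.8 grows with K_p, so τ shrinks.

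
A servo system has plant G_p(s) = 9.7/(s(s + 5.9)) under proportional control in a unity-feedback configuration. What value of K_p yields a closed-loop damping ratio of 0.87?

Closed-loop characteristic equation: s² + 5.9s + K_p·9.7 = 0.
So ω_n = √(9.7K_p) and 2ζω_n = 5.9, giving ζ = 5.9/(2√(9.7K_p)).
Setting ζ = 0.87: √(9.7K_p) = 5.9/(2·0.87) = 3.391, so K_p = 11.5/9.7 = 1.19.

K_p = 1.19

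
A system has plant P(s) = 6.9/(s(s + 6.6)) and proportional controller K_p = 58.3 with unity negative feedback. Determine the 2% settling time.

The closed-loop denominator s² + 6.6s + 402.3 gives ω_n = √402.3 = 20.06 and ζ = 6.6/(2ω_n) = 0.1645.
2% settling time T_s ≈ 4/(ζω_n) = 4/3.3 = 1.21 s.

T_s ≈ 1.21 s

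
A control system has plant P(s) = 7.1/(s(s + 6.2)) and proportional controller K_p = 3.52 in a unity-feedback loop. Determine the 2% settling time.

Closed-loop characteristic equation: s² + 6.2s + 24.99 = 0, so ω_n = 4.999 rad/s and ζ = 6.2/(2·4.999) = 0.6201.
2% settling time T_s ≈ 4/(ζω_n) = 4/3.1 = 1.29 s.

T_s ≈ 1.29 s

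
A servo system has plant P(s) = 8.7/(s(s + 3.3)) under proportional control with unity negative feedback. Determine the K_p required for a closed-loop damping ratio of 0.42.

K_p = 1.77

Closed-loop characteristic equation: s² + 3.3s + K_p·8.7 = 0.
So ω_n = √(8.7K_p) and 2ζω_n = 3.3, giving ζ = 3.3/(2√(8.7K_p)).
Setting ζ = 0.42: √(8.7K_p) = 3.3/(2·0.42) = 3.929, so K_p = 15.43/8.7 = 1.77.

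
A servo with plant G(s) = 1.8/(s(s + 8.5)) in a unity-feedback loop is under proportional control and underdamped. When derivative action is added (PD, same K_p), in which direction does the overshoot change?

decrease

With PD the characteristic equation becomes s² + (a + K·K_d)s + K·K_p = 0; the damping term grows, ζ rises, overshoot falls.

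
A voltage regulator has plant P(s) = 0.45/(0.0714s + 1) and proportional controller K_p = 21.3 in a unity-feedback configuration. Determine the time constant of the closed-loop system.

Closed loop: T(s) = K_p·P/(1+K_p·P) = 9.585/(0.0714s + 1 + 9.585), with pole at s = −(1 + 9.585)/0.0714 = −148.2.
Closed-loop time constant τ = 1/148.2 = 0.00675 s.

τ = 0.00675 s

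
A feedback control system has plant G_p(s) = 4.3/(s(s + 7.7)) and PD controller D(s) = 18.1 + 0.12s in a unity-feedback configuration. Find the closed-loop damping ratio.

ζ = 0.466

Forward path: (18.1 + 0.12s)·4.3/(s(s+7.7)). The closed-loop characteristic equation is s² + (7.7 + 4.3·0.12)s + 4.3·18.1 = 0.
That is s² + 8.216s + 77.83 = 0, so ω_n = 8.822 rad/s and ζ = 8.216/(2·8.822) = 0.4656.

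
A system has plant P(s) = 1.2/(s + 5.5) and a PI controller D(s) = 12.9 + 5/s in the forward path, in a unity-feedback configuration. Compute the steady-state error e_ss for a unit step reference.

The open loop D(s)P(s) has a pole at the origin (type 1), so the static position error constant is infinite and e_ss = 1/(1+∞) = 0.

0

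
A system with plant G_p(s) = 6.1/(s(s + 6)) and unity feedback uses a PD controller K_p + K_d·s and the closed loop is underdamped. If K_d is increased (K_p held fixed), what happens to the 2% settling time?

decrease

Characteristic equation s² + (6 + 6.1K_d)s + 6.1K_p = 0: raising K_d increases ζω_n = (6+6.1K_d)/2 while the loop stays underdamped, so T_s ≈ 4/(ζω_n) decreases.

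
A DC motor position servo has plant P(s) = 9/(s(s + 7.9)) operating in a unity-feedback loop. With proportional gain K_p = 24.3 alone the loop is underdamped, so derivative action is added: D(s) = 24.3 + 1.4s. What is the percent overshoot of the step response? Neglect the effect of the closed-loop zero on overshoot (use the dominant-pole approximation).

Forward path: (24.3 + 1.4s)·9/(s(s+7.9)). The closed-loop characteristic equation is s² + (7.9 + 9·1.4)s + 9·24.3 = 0.
That is s² + 20.5s + 218.7 = 0, so ω_n = 14.79 rad/s and ζ = 20.5/(2·14.79) = 0.6931.
%OS = 100·exp(−πζ/√(1−ζ²)) = 4.88%.

4.88%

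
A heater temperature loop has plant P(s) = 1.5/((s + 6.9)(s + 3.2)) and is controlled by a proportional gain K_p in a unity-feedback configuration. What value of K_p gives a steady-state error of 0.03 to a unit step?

K_p = 476

For a type-0 loop with proportional control, e_ss = 1/(1 + K_p·P(0)).
P(0) = 0.06793. Require 1/(1 + K_p·0.06793) = 0.03, so 1 + 0.06793·K_p = 33.33.
K_p = (33.33 − 1)/0.06793 = 476.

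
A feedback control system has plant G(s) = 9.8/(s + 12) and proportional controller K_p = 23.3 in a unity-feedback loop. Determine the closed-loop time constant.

τ = 0.00416 s

Closed-loop transfer function: T(s) = K_p·G(s)/(1 + K_p·G(s)) = 228.3/(s + 12 + 228.3) = 228.3/(s + 240.3).
Time constant τ = 1/240.3 = 0.00416 s.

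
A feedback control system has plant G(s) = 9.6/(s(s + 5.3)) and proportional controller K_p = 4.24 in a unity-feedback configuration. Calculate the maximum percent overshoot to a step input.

From 1 + K_pG(s) = 0: s² + 5.3s + 40.7 = 0 ⇒ ω_n = 6.38, ζ = 0.4154.
%OS = 100·exp(−πζ/√(1−ζ²)) = 100·exp(−π·0.4154/√0.8275) = 23.8%.

23.8%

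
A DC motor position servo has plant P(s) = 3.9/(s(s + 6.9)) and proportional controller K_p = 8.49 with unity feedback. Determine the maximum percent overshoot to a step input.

9.5%

Closed-loop characteristic equation: s² + 6.9s + 33.11 = 0, so ω_n = 5.754 rad/s and ζ = 6.9/(2·5.754) = 0.5996.
%OS = 100·exp(−πζ/√(1−ζ²)) = 100·exp(−π·0.5996/√0.6405) = 9.5%.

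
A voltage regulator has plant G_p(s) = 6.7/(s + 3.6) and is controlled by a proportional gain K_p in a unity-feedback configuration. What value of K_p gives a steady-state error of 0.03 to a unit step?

Steady-state error for a unit step on this type-0 loop is 1/(1 + K_p·G_p(0)).
G_p(0) = 1.861. Require 1/(1 + K_p·1.861) = 0.03, so 1 + 1.861·K_p = 33.33.
K_p = (33.33 − 1)/1.861 = 17.4.

K_p = 17.4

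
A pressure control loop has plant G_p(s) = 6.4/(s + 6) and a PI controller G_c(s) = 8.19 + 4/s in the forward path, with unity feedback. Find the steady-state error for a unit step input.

The open loop G_c(s)G_p(s) has a pole at the origin (type 1), so the static position error constant is infinite and e_ss = 1/(1+∞) = 0.

0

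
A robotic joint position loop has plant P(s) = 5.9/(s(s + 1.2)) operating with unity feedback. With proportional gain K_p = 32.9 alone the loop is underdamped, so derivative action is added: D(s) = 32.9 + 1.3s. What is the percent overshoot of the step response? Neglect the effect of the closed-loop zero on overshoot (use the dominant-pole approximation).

Forward path: (32.9 + 1.3s)·5.9/(s(s+1.2)). The closed-loop characteristic equation is s² + (1.2 + 5.9·1.3)s + 5.9·32.9 = 0.
That is s² + 8.87s + 194.1 = 0, so ω_n = 13.93 rad/s and ζ = 8.87/(2·13.93) = 0.3183.
%OS = 100·exp(−πζ/√(1−ζ²)) = 34.8%.

34.8%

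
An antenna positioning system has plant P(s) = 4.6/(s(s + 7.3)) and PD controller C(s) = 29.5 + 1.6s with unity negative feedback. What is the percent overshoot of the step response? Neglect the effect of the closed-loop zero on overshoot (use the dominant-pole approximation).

7.86%

Forward path: (29.5 + 1.6s)·4.6/(s(s+7.3)). The closed-loop characteristic equation is s² + (7.3 + 4.6·1.6)s + 4.6·29.5 = 0.
That is s² + 14.66s + 135.7 = 0, so ω_n = 11.65 rad/s and ζ = 14.66/(2·11.65) = 0.6292.
%OS = 100·exp(−πζ/√(1−ζ²)) = 7.86%.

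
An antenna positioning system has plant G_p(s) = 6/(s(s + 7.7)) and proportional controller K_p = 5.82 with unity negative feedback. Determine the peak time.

T_p = 0.701 s

From 1 + K_pG_p(s) = 0: s² + 7.7s + 34.92 = 0 ⇒ ω_n = 5.909, ζ = 0.6515.
Damped frequency ω_d = ω_n√(1−ζ²) = 4.483 rad/s, so peak time T_p = π/ω_d = 0.701 s.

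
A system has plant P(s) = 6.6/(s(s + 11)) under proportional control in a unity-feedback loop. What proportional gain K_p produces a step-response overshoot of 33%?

From %OS = 100·exp(−πζ/√(1−ζ²)) = 33%, ζ = −ln(0.33)/√(π²+ln²(0.33)) = 0.3328.
Characteristic equation s² + 11s + 6.6K_p = 0 gives ζ = 11/(2√(6.6K_p)).
Setting ζ = 0.3328: √(6.6K_p) = 11/(2·0.3328) = 16.53, so K_p = 273.1/6.6 = 41.4.

K_p = 41.4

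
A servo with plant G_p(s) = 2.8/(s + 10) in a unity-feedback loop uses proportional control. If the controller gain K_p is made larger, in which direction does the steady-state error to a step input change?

decrease

The position error constant K_pos = K_p·G_p(0) grows with K_p, and e_ss = 1/(1+K_pos) falls.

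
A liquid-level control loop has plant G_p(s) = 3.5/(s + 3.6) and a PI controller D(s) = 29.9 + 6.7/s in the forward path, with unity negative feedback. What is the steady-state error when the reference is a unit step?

0

The open loop D(s)G_p(s) has a pole at the origin (type 1), so the static position error constant is infinite and e_ss = 1/(1+∞) = 0.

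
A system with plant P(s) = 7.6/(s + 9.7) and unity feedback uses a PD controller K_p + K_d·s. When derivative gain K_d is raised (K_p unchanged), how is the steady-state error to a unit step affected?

unchanged

At s = 0 the derivative term contributes nothing: C(0) = K_p regardless of K_d, so K_pos = K_p·P(0) and e_ss are unchanged.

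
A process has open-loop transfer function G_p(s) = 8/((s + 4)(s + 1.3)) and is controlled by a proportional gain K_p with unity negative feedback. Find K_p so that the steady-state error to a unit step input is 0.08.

K_p = 7.48

The loop is type 0, so e_ss(step) = 1/(1 + K_pos) with K_pos = K_p·G_p(0).
G_p(0) = 1.538. Require 1/(1 + K_p·1.538) = 0.08, so 1 + 1.538·K_p = 12.5.
K_p = (12.5 − 1)/1.538 = 7.48.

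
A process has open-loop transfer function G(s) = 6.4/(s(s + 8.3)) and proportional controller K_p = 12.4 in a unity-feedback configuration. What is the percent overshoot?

19.1%

Closed-loop characteristic equation: s² + 8.3s + 79.36 = 0, so ω_n = 8.908 rad/s and ζ = 8.3/(2·8.908) = 0.4659.
%OS = 100·exp(−πζ/√(1−ζ²)) = 100·exp(−π·0.4659/√0.783) = 19.1%.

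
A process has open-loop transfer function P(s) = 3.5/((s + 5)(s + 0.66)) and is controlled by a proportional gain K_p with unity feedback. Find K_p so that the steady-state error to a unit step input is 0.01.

For a type-0 loop with proportional control, e_ss = 1/(1 + K_p·P(0)).
P(0) = 1.061. Require 1/(1 + K_p·1.061) = 0.01, so 1 + 1.061·K_p = 100.
K_p = (100 − 1)/1.061 = 93.3.

K_p = 93.3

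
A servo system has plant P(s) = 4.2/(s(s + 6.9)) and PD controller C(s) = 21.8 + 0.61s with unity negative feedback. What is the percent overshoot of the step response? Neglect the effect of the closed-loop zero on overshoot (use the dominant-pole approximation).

16.7%

Forward path: (21.8 + 0.61s)·4.2/(s(s+6.9)). The closed-loop characteristic equation is s² + (6.9 + 4.2·0.61)s + 4.2·21.8 = 0.
That is s² + 9.462s + 91.56 = 0, so ω_n = 9.569 rad/s and ζ = 9.462/(2·9.569) = 0.4944.
%OS = 100·exp(−πζ/√(1−ζ²)) = 16.7%.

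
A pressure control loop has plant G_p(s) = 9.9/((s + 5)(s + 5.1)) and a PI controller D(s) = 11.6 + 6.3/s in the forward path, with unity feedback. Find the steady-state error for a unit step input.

0

The open loop D(s)G_p(s) has a pole at the origin (type 1), so the static position error constant is infinite and e_ss = 1/(1+∞) = 0.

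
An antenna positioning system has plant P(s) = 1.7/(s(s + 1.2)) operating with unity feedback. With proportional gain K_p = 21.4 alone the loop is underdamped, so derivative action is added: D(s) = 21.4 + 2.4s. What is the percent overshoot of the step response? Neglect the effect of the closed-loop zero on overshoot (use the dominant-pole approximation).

Forward path: (21.4 + 2.4s)·1.7/(s(s+1.2)). The closed-loop characteristic equation is s² + (1.2 + 1.7·2.4)s + 1.7·21.4 = 0.
That is s² + 5.28s + 36.38 = 0, so ω_n = 6.032 rad/s and ζ = 5.28/(2·6.032) = 0.4377.
%OS = 100·exp(−πζ/√(1−ζ²)) = 21.7%.

21.7%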